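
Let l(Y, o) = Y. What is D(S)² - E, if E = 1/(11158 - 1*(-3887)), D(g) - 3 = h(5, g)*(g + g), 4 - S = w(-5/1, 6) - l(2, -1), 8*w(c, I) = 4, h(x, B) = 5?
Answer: 50611379/15045 ≈ 3364.0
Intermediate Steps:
w(c, I) = ½ (w(c, I) = (⅛)*4 = ½)
S = 11/2 (S = 4 - (½ - 1*2) = 4 - (½ - 2) = 4 - 1*(-3/2) = 4 + 3/2 = 11/2 ≈ 5.5000)
D(g) = 3 + 10*g (D(g) = 3 + 5*(g + g) = 3 + 5*(2*g) = 3 + 10*g)
E = 1/15045 (E = 1/(11158 + 3887) = 1/15045 ≈ 6.6467e-5)
D(S)² - E = (3 + 10*(11/2))² - 1*1/15045 = (3 + 55)² - 1/15045 = 58² - 1/15045 = 3364 - 1/15045 = 50611379/15045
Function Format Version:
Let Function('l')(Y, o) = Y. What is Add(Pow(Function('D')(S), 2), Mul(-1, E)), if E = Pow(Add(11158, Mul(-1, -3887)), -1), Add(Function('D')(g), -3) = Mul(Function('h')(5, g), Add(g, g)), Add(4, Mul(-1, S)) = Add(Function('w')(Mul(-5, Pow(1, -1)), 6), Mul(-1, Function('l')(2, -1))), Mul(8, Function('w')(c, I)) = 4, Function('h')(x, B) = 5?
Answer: Rational(50611379, 15045) ≈ 3364.0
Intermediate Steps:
Function('w')(c, I) = Rational(1, 2) (Function('w')(c, I) = Mul(Rational(1, 8), 4) = Rational(1, 2))
S = Rational(11, 2) (S = Add(4, Mul(-1, Add(Rational(1, 2), Mul(-1, 2)))) = Add(4, Mul(-1, Add(Rational(1, 2), -2))) = Add(4, Mul(-1, Rational(-3, 2))) = Add(4, Rational(3, 2)) = Rational(11, 2) ≈ 5.5000)
Function('D')(g) = Add(3, Mul(10, g)) (Function('D')(g) = Add(3, Mul(5, Add(g, g))) = Add(3, Mul(5, Mul(2, g))) = Add(3, Mul(10, g)))
E = Rational(1, 15045) (E = Pow(Add(11158, 3887), -1) = Pow(15045, -1) = Rational(1, 15045) ≈ 6.6467e-5)
Add(Pow(Function('D')(S), 2), Mul(-1, E)) = Add(Pow(Add(3, Mul(10, Rational(11, 2))), 2), Mul(-1, Rational(1, 15045))) = Add(Pow(Add(3, 55), 2), Rational(-1, 15045)) = Add(Pow(58, 2), Rational(-1, 15045)) = Add(3364, Rational(-1, 15045)) = Rational(50611379, 15045)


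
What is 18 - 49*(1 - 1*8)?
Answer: 361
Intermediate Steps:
18 - 49*(1 - 1*8) = 18 - 49*(1 - 8) = 18 - 49*(-7) = 18 + 343 = 361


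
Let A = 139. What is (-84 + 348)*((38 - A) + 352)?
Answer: 66264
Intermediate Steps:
(-84 + 348)*((38 - A) + 352) = (-84 + 348)*((38 - 1*139) + 352) = 264*((38 - 139) + 352) = 264*(-101 + 352) = 264*251 = 66264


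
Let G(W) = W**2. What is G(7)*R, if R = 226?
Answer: 11074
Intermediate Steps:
G(7)*R = 7**2*226 = 49*226 = 11074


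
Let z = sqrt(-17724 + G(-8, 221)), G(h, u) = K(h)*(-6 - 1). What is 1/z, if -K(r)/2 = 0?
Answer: -I*sqrt(4431)/8862 ≈ -0.0075114*I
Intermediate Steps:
K(r) = 0 (K(r) = -2*0 = 0)
G(h, u) = 0 (G(h, u) = 0*(-6 - 1) = 0*(-7) = 0)
z = 2*I*sqrt(4431) (z = sqrt(-17724 + 0) = sqrt(-17724) = 2*I*sqrt(4431) ≈ 133.13*I)
1/z = 1/(2*I*sqrt(4431)) = -I*sqrt(4431)/8862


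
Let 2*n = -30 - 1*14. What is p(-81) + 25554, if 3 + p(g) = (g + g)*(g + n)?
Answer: 42237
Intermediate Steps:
n = -22 (n = (-30 - 1*14)/2 = (-30 - 14)/2 = (½)*(-44) = -22)
p(g) = -3 + 2*g*(-22 + g) (p(g) = -3 + (g + g)*(g - 22) = -3 + (2*g)*(-22 + g) = -3 + 2*g*(-22 + g))
p(-81) + 25554 = (-3 - 44*(-81) + 2*(-81)²) + 25554 = (-3 + 3564 + 2*6561) + 25554 = (-3 + 3564 + 13122) + 25554 = 16683 + 25554 = 42237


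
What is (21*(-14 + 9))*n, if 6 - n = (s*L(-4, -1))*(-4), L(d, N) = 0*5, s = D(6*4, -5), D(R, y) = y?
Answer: -630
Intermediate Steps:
s = -5
L(d, N) = 0
n = 6 (n = 6 - (-5*0)*(-4) = 6 - 0*(-4) = 6 - 1*0 = 6 + 0 = 6)
(21*(-14 + 9))*n = (21*(-14 + 9))*6 = (21*(-5))*6 = -105*6 = -630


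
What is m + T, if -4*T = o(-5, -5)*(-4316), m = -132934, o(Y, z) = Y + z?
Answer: -143724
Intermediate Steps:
T = -10790 (T = -(-5 - 5)*(-4316)/4 = -(-5)*(-4316)/2 = -¼*43160 = -10790)
m + T = -132934 - 10790 = -143724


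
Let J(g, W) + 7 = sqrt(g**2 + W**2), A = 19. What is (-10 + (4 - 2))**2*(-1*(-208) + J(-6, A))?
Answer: 12864 + 64*sqrt(397) ≈ 14139.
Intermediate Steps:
J(g, W) = -7 + sqrt(W**2 + g**2) (J(g, W) = -7 + sqrt(g**2 + W**2) = -7 + sqrt(W**2 + g**2))
(-10 + (4 - 2))**2*(-1*(-208) + J(-6, A)) = (-10 + (4 - 2))**2*(-1*(-208) + (-7 + sqrt(19**2 + (-6)**2))) = (-10 + 2)**2*(208 + (-7 + sqrt(361 + 36))) = (-8)**2*(208 + (-7 + sqrt(397))) = 64*(201 + sqrt(397)) = 12864 + 64*sqrt(397)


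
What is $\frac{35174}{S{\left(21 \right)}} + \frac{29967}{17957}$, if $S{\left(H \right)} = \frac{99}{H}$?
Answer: $\frac{4422325537}{592581} \approx 7462.8$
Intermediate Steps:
$\frac{35174}{S{\left(21 \right)}} + \frac{29967}{17957} = \frac{35174}{99 \cdot \frac{1}{21}} + \frac{29967}{17957} = \frac{35174}{99 \cdot \frac{1}{21}} + 29967 \cdot \frac{1}{17957} = \frac{35174}{\frac{33}{7}} + \frac{29967}{17957} = 35174 \cdot \frac{7}{33} + \frac{29967}{17957} = \frac{246218}{33} + \frac{29967}{17957} = \frac{4422325537}{592581}$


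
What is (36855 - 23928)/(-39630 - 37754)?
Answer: -12927/77384 ≈ -0.16705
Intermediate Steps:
(36855 - 23928)/(-39630 - 37754) = 12927/(-77384) = 12927*(-1/77384) = -12927/77384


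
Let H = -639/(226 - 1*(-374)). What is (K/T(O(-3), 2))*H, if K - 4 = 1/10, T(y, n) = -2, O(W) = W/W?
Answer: 8733/4000 ≈ 2.1833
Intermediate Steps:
O(W) = 1
H = -213/200 (H = -639/(226 + 374) = -639/600 = -639*1/600 = -213/200 ≈ -1.0650)
K = 41/10 (K = 4 + 1/10 = 4 + ⅒ = 41/10 ≈ 4.1000)
(K/T(O(-3), 2))*H = ((41/10)/(-2))*(-213/200) = ((41/10)*(-½))*(-213/200) = -41/20*(-213/200) = 8733/4000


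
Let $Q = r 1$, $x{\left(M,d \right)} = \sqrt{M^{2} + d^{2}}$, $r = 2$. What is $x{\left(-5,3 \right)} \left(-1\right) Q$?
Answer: $- 2 \sqrt{34} \approx -11.662$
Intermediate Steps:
$Q = 2$ ($Q = 2 \cdot 1 = 2$)
$x{\left(-5,3 \right)} \left(-1\right) Q = \sqrt{\left(-5\right)^{2} + 3^{2}} \left(-1\right) 2 = \sqrt{25 + 9} \left(-1\right) 2 = \sqrt{34} \left(-1\right) 2 = - \sqrt{34} \cdot 2 = - 2 \sqrt{34}$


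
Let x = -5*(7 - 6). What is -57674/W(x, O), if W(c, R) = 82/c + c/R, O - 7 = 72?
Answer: 22781230/6503 ≈ 3503.2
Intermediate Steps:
O = 79 (O = 7 + 72 = 79)
x = -5 (x = -5*1 = -5)
-57674/W(x, O) = -57674/(82/(-5) - 5/79) = -57674/(82*(-⅕) - 5*1/79) = -57674/(-82/5 - 5/79) = -57674/(-6503/395) = -57674*(-395/6503) = 22781230/6503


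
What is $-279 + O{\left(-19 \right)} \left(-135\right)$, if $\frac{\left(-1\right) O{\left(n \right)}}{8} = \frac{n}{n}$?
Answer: $801$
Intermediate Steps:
$O{\left(n \right)} = -8$ ($O{\left(n \right)} = - 8 \frac{n}{n} = \left(-8\right) 1 = -8$)
$-279 + O{\left(-19 \right)} \left(-135\right) = -279 - -1080 = -279 + 1080 = 801$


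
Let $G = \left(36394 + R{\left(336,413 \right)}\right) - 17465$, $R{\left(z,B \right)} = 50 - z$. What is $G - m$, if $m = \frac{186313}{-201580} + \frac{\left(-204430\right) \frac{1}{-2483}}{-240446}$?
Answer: $\frac{1121886854868046077}{60174393460220} \approx 18644.0$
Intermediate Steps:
$G = 18643$ ($G = \left(36394 + \left(50 - 336\right)\right) - 17465 = \left(36394 - 286\right) - 17465 = 36108 - 17465 = 18643$)
$m = - \frac{55637589164617}{60174393460220}$ ($m = 186313 \left(- \frac{1}{201580}\right) + \left(-204430\right) \left(- \frac{1}{2483}\right) \left(- \frac{1}{240446}\right) = - \frac{186313}{201580} + \frac{204430}{2483} \left(- \frac{1}{240446}\right) = - \frac{186313}{201580} - \frac{102215}{298513709} = - \frac{55637589164617}{60174393460220} \approx -0.92461$)
$G - m = 18643 - - \frac{55637589164617}{60174393460220} = 18643 + \frac{55637589164617}{60174393460220} = \frac{1121886854868046077}{60174393460220}$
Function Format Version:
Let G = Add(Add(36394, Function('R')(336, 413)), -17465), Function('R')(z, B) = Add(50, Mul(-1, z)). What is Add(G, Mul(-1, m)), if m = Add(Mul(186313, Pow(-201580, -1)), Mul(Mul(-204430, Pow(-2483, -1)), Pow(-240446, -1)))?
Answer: Rational(1121886854868046077, 60174393460220) ≈ 18644.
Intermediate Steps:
G = 18643 (G = Add(Add(36394, Add(50, Mul(-1, 336))), -17465) = Add(Add(36394, Add(50, -336)), -17465) = Add(Add(36394, -286), -17465) = Add(36108, -17465) = 18643)
m = Rational(-55637589164617, 60174393460220) (m = Add(Mul(186313, Rational(-1, 201580)), Mul(Mul(-204430, Rational(-1, 2483)), Rational(-1, 240446))) = Add(Rational(-186313, 201580), Mul(Rational(204430, 2483), Rational(-1, 240446))) = Add(Rational(-186313, 201580), Rational(-102215, 298513709)) = Rational(-55637589164617, 60174393460220) ≈ -0.92461)
Add(G, Mul(-1, m)) = Add(18643, Mul(-1, Rational(-55637589164617, 60174393460220))) = Add(18643, Rational(55637589164617, 60174393460220)) = Rational(1121886854868046077, 60174393460220)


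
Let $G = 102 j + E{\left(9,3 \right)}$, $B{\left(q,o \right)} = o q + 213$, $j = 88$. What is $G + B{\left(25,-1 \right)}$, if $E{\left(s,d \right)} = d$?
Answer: $9167$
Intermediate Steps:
$B{\left(q,o \right)} = 213 + o q$
$G = 8979$ ($G = 102 \cdot 88 + 3 = 8976 + 3 = 8979$)
$G + B{\left(25,-1 \right)} = 8979 + \left(213 - 25\right) = 8979 + 188 = 9167$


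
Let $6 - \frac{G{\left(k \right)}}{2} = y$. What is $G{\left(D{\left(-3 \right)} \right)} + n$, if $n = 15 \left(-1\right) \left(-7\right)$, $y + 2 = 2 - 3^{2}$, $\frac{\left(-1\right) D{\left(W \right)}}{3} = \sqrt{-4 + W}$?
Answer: $135$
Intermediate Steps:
$D{\left(W \right)} = - 3 \sqrt{-4 + W}$
$y = -9$ ($y = -2 + \left(2 - 3^{2}\right) = -2 + \left(2 - 9\right) = -2 - 7 = -9$)
$G{\left(k \right)} = 30$ ($G{\left(k \right)} = 12 - -18 = 12 + 18 = 30$)
$n = 105$ ($n = \left(-15\right) \left(-7\right) = 105$)
$G{\left(D{\left(-3 \right)} \right)} + n = 30 + 105 = 135$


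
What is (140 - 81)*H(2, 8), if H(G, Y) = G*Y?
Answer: 944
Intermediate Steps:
(140 - 81)*H(2, 8) = (140 - 81)*(2*8) = 59*16 = 944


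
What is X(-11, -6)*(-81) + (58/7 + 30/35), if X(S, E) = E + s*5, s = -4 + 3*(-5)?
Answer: 57331/7 ≈ 8190.1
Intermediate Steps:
s = -19 (s = -4 - 15 = -19)
X(S, E) = -95 + E (X(S, E) = E - 19*5 = E - 95 = -95 + E)
X(-11, -6)*(-81) + (58/7 + 30/35) = (-95 - 6)*(-81) + (58/7 + 30/35) = -101*(-81) + (58*(1/7) + 30*(1/35)) = 8181 + (58/7 + 6/7) = 8181 + 64/7 = 57331/7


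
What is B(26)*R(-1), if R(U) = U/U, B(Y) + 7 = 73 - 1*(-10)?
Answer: 76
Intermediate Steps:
B(Y) = 76 (B(Y) = -7 + (73 - 1*(-10)) = -7 + (73 + 10) = -7 + 83 = 76)
R(U) = 1
B(26)*R(-1) = 76*1 = 76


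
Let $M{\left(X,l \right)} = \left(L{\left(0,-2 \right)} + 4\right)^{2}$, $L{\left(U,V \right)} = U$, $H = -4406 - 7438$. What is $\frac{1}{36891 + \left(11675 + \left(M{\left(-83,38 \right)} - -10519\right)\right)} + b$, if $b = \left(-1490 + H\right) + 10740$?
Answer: $- \frac{153307993}{59101} \approx -2594.0$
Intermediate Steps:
$H = -11844$
$M{\left(X,l \right)} = 16$ ($M{\left(X,l \right)} = \left(0 + 4\right)^{2} = 4^{2} = 16$)
$b = -2594$ ($b = \left(-1490 - 11844\right) + 10740 = -13334 + 10740 = -2594$)
$\frac{1}{36891 + \left(11675 + \left(M{\left(-83,38 \right)} - -10519\right)\right)} + b = \frac{1}{36891 + \left(11675 + \left(16 - -10519\right)\right)} - 2594 = \frac{1}{36891 + \left(11675 + \left(16 + 10519\right)\right)} - 2594 = \frac{1}{36891 + \left(11675 + 10535\right)} - 2594 = \frac{1}{36891 + 22210} - 2594 = \frac{1}{59101} - 2594 = - \frac{153307993}{59101}$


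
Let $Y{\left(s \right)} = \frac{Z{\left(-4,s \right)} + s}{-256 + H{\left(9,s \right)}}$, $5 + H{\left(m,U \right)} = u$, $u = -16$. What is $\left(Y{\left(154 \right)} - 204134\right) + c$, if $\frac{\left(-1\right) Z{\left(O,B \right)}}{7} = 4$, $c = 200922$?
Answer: $- \frac{889850}{277} \approx -3212.5$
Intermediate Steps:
$H{\left(m,U \right)} = -21$ ($H{\left(m,U \right)} = -5 - 16 = -21$)
$Z{\left(O,B \right)} = -28$ ($Z{\left(O,B \right)} = \left(-7\right) 4 = -28$)
$Y{\left(s \right)} = \frac{28}{277} - \frac{s}{277}$ ($Y{\left(s \right)} = \frac{-28 + s}{-256 - 21} = \frac{-28 + s}{-277} = \left(-28 + s\right) \left(- \frac{1}{277}\right) = \frac{28}{277} - \frac{s}{277}$)
$\left(Y{\left(154 \right)} - 204134\right) + c = \left(\left(\frac{28}{277} - \frac{154}{277}\right) - 204134\right) + 200922 = \left(- \frac{126}{277} - 204134\right) + 200922 = - \frac{56545244}{277} + 200922 = - \frac{889850}{277}$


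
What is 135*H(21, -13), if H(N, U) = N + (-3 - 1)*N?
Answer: -8505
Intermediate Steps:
H(N, U) = -3*N (H(N, U) = N - 4*N = -3*N)
135*H(21, -13) = 135*(-3*21) = 135*(-63) = -8505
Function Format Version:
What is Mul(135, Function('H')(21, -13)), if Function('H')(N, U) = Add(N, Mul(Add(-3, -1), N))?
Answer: -8505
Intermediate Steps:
Function('H')(N, U) = Mul(-3, N) (Function('H')(N, U) = Add(N, Mul(-4, N)) = Mul(-3, N))
Mul(135, Function('H')(21, -13)) = Mul(135, Mul(-3, 21)) = Mul(135, -63) = -8505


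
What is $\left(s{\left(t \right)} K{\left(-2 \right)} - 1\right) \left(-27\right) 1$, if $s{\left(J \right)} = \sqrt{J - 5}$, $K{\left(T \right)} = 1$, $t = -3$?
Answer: $27 - 54 i \sqrt{2} \approx 27.0 - 76.368 i$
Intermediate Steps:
$s{\left(J \right)} = \sqrt{-5 + J}$
$\left(s{\left(t \right)} K{\left(-2 \right)} - 1\right) \left(-27\right) 1 = \left(\sqrt{-5 - 3} \cdot 1 - 1\right) \left(-27\right) 1 = \left(\sqrt{-8} \cdot 1 - 1\right) \left(-27\right) 1 = \left(2 i \sqrt{2} \cdot 1 - 1\right) \left(-27\right) 1 = \left(2 i \sqrt{2} - 1\right) \left(-27\right) 1 = \left(-1 + 2 i \sqrt{2}\right) \left(-27\right) 1 = \left(27 - 54 i \sqrt{2}\right) 1 = 27 - 54 i \sqrt{2}$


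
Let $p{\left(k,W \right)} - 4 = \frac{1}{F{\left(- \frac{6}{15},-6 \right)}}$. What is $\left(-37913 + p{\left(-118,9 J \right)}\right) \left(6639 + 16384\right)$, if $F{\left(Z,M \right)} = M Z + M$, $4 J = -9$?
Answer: $- \frac{15710135441}{18} \approx -8.7278 \cdot 10^{8}$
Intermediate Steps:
$J = - \frac{9}{4}$ ($J = \frac{1}{4} \left(-9\right) = - \frac{9}{4} \approx -2.25$)
$F{\left(Z,M \right)} = M + M Z$
$p{\left(k,W \right)} = \frac{67}{18}$ ($p{\left(k,W \right)} = 4 + \frac{1}{\left(-6\right) \left(1 - \frac{6}{15}\right)} = 4 + \frac{1}{\left(-6\right) \left(1 - \frac{2}{5}\right)} = 4 + \frac{1}{\left(-6\right) \frac{3}{5}} = 4 + \frac{1}{- \frac{18}{5}} = 4 - \frac{5}{18} = \frac{67}{18}$)
$\left(-37913 + p{\left(-118,9 J \right)}\right) \left(6639 + 16384\right) = \left(-37913 + \frac{67}{18}\right) \left(6639 + 16384\right) = \left(- \frac{682367}{18}\right) 23023 = - \frac{15710135441}{18}$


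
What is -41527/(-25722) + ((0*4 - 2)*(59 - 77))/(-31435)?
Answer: 1304475253/808571070 ≈ 1.6133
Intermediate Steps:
-41527/(-25722) + ((0*4 - 2)*(59 - 77))/(-31435) = -41527*(-1/25722) + ((0 - 2)*(-18))*(-1/31435) = 41527/25722 - 2*(-18)*(-1/31435) = 41527/25722 + 36*(-1/31435) = 41527/25722 - 36/31435 = 1304475253/808571070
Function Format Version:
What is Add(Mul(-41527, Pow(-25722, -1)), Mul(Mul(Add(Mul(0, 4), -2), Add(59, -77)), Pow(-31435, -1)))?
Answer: Rational(1304475253, 808571070) ≈ 1.6133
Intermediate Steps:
Add(Mul(-41527, Pow(-25722, -1)), Mul(Mul(Add(Mul(0, 4), -2), Add(59, -77)), Pow(-31435, -1))) = Add(Mul(-41527, Rational(-1, 25722)), Mul(Mul(Add(0, -2), -18), Rational(-1, 31435))) = Add(Rational(41527, 25722), Mul(Mul(-2, -18), Rational(-1, 31435))) = Add(Rational(41527, 25722), Mul(36, Rational(-1, 31435))) = Add(Rational(41527, 25722), Rational(-36, 31435)) = Rational(1304475253, 808571070)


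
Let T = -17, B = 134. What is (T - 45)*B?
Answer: -8308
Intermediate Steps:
(T - 45)*B = (-17 - 45)*134 = -62*134 = -8308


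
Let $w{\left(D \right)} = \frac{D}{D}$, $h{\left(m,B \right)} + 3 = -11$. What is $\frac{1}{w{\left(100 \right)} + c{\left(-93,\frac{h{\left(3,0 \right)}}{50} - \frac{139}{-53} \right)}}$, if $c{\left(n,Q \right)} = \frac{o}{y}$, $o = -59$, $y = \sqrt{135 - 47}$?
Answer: $- \frac{88}{3393} - \frac{118 \sqrt{22}}{3393} \approx -0.18906$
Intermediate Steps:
$y = 2 \sqrt{22}$ ($y = \sqrt{88} = 2 \sqrt{22} \approx 9.3808$)
$h{\left(m,B \right)} = -14$ ($h{\left(m,B \right)} = -3 - 11 = -14$)
$c{\left(n,Q \right)} = - \frac{59 \sqrt{22}}{44}$ ($c{\left(n,Q \right)} = - \frac{59}{2 \sqrt{22}} = - 59 \frac{\sqrt{22}}{44} = - \frac{59 \sqrt{22}}{44}$)
$w{\left(D \right)} = 1$
$\frac{1}{w{\left(100 \right)} + c{\left(-93,\frac{h{\left(3,0 \right)}}{50} - \frac{139}{-53} \right)}} = \frac{1}{1 - \frac{59 \sqrt{22}}{44}}$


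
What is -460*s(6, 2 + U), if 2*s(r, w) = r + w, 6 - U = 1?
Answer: -2990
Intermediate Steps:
U = 5 (U = 6 - 1*1 = 6 - 1 = 5)
s(r, w) = r/2 + w/2 (s(r, w) = (r + w)/2 = r/2 + w/2)
-460*s(6, 2 + U) = -460*((½)*6 + (2 + 5)/2) = -460*(3 + (½)*7) = -460*(3 + 7/2) = -460*13/2 = -2990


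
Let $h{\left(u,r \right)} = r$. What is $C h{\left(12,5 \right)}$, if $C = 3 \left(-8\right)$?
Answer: $-120$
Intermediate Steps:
$C = -24$
$C h{\left(12,5 \right)} = \left(-24\right) 5 = -120$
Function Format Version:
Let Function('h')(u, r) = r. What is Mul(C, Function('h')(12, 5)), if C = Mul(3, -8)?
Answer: -120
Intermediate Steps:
C = -24
Mul(C, Function('h')(12, 5)) = Mul(-24, 5) = -120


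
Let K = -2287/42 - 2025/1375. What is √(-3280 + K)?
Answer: I*√17800829970/2310 ≈ 57.757*I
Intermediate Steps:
K = -129187/2310 (K = -2287*1/42 - 2025*1/1375 = -2287/42 - 81/55 = -129187/2310 ≈ -55.925)
√(-3280 + K) = √(-3280 - 129187/2310) = √(-7705987/2310) = I*√17800829970/2310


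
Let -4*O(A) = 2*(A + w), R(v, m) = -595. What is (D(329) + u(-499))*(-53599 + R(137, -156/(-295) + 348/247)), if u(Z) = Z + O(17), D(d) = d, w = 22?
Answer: 10269763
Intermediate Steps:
O(A) = -11 - A/2 (O(A) = -(A + 22)/2 = -(22 + A)/2 = -(44 + 2*A)/4 = -11 - A/2)
u(Z) = -39/2 + Z (u(Z) = Z + (-11 - 1/2*17) = Z + (-11 - 17/2) = Z - 39/2 = -39/2 + Z)
(D(329) + u(-499))*(-53599 + R(137, -156/(-295) + 348/247)) = (329 + (-39/2 - 499))*(-53599 - 595) = (329 - 1037/2)*(-54194) = -379/2*(-54194) = 10269763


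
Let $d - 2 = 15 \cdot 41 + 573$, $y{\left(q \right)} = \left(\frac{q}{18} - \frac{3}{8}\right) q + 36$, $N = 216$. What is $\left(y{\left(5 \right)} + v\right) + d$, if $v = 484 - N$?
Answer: $\frac{107533}{72} \approx 1493.5$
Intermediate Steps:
$y{\left(q \right)} = 36 + q \left(- \frac{3}{8} + \frac{q}{18}\right)$ ($y{\left(q \right)} = \left(q \frac{1}{18} - \frac{3}{8}\right) q + 36 = \left(\frac{q}{18} - \frac{3}{8}\right) q + 36 = \left(- \frac{3}{8} + \frac{q}{18}\right) q + 36 = q \left(- \frac{3}{8} + \frac{q}{18}\right) + 36 = 36 + q \left(- \frac{3}{8} + \frac{q}{18}\right)$)
$d = 1190$ ($d = 2 + \left(15 \cdot 41 + 573\right) = 2 + \left(615 + 573\right) = 2 + 1188 = 1190$)
$v = 268$ ($v = 484 - 216 = 268$)
$\left(y{\left(5 \right)} + v\right) + d = \left(\left(36 - \frac{15}{8} + \frac{5^{2}}{18}\right) + 268\right) + 1190 = \left(\left(36 - \frac{15}{8} + \frac{1}{18} \cdot 25\right) + 268\right) + 1190 = \left(\left(36 - \frac{15}{8} + \frac{25}{18}\right) + 268\right) + 1190 = \left(\frac{2557}{72} + 268\right) + 1190 = \frac{21853}{72} + 1190 = \frac{107533}{72}$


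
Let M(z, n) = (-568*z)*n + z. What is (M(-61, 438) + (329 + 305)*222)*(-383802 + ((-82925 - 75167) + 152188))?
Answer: -5968936235766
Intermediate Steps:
M(z, n) = z - 568*n*z (M(z, n) = -568*n*z + z = z - 568*n*z)
(M(-61, 438) + (329 + 305)*222)*(-383802 + ((-82925 - 75167) + 152188)) = (-61*(1 - 568*438) + (329 + 305)*222)*(-383802 + ((-82925 - 75167) + 152188)) = (-61*(1 - 248784) + 634*222)*(-383802 + (-158092 + 152188)) = (-61*(-248783) + 140748)*(-383802 - 5904) = (15175763 + 140748)*(-389706) = 15316511*(-389706) = -5968936235766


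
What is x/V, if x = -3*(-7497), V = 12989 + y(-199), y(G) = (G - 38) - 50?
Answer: 7497/4234 ≈ 1.7707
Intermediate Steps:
y(G) = -88 + G (y(G) = (-38 + G) - 50 = -88 + G)
V = 12702 (V = 12989 + (-88 - 199) = 12989 - 287 = 12702)
x = 22491
x/V = 22491/12702 = 22491*(1/12702) = 7497/4234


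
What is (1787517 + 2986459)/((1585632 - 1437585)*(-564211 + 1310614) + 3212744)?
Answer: 4773976/110505937685 ≈ 4.3201e-5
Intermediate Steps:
(1787517 + 2986459)/((1585632 - 1437585)*(-564211 + 1310614) + 3212744) = 4773976/(148047*746403 + 3212744) = 4773976/(110502724941 + 3212744) = 4773976/110505937685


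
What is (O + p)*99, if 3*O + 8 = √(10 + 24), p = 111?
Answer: 10725 + 33*√34 ≈ 10917.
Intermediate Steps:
O = -8/3 + √34/3 (O = -8/3 + √(10 + 24)/3 = -8/3 + √34/3 ≈ -0.72302)
(O + p)*99 = ((-8/3 + √34/3) + 111)*99 = (325/3 + √34/3)*99 = 10725 + 33*√34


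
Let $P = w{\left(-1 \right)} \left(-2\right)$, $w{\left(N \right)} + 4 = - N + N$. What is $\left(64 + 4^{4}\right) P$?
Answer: $2560$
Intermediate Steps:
$w{\left(N \right)} = -4$ ($w{\left(N \right)} = -4 + \left(- N + N\right) = -4 + 0 = -4$)
$P = 8$ ($P = \left(-4\right) \left(-2\right) = 8$)
$\left(64 + 4^{4}\right) P = \left(64 + 4^{4}\right) 8 = \left(64 + 256\right) 8 = 320 \cdot 8 = 2560$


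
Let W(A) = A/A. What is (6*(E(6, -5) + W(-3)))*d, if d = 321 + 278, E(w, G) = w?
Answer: 25158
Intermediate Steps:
W(A) = 1
d = 599
(6*(E(6, -5) + W(-3)))*d = (6*(6 + 1))*599 = (6*7)*599 = 42*599 = 25158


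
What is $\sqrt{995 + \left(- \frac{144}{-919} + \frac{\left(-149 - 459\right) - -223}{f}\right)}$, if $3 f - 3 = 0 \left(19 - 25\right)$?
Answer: $\frac{\sqrt{515314546}}{919} \approx 24.701$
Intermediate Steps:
$f = 1$ ($f = 1 + \frac{0 \left(19 - 25\right)}{3} = 1 + \frac{0 \left(-6\right)}{3} = 1 + \frac{1}{3} \cdot 0 = 1 + 0 = 1$)
$\sqrt{995 + \left(- \frac{144}{-919} + \frac{\left(-149 - 459\right) - -223}{f}\right)} = \sqrt{995 + \left(- \frac{144}{-919} + \frac{\left(-149 - 459\right) - -223}{1}\right)} = \sqrt{995 + \left(\left(-144\right) \left(- \frac{1}{919}\right) + \left(\left(-149 - 459\right) + 223\right) 1\right)} = \sqrt{995 + \left(\frac{144}{919} + \left(-608 + 223\right) 1\right)} = \sqrt{995 + \left(\frac{144}{919} - 385\right)} = \sqrt{995 - \frac{353671}{919}} = \sqrt{\frac{560734}{919}} = \frac{\sqrt{515314546}}{919}$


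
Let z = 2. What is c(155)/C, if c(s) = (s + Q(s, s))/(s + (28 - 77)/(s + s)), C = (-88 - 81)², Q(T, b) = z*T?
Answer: 144150/1370956561 ≈ 0.00010515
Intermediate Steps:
Q(T, b) = 2*T
C = 28561 (C = (-169)² = 28561)
c(s) = 3*s/(s - 49/(2*s)) (c(s) = (s + 2*s)/(s + (28 - 77)/(s + s)) = (3*s)/(s - 49*1/(2*s)) = (3*s)/(s - 49/(2*s)) = 3*s/(s - 49/(2*s)))
c(155)/C = (6*155²/(-49 + 2*155²))/28561 = (6*24025/(-49 + 2*24025))*(1/28561) = (6*24025/(-49 + 48050))*(1/28561) = (6*24025/48001)*(1/28561) = (6*24025*(1/48001))*(1/28561) = (144150/48001)*(1/28561) = 144150/1370956561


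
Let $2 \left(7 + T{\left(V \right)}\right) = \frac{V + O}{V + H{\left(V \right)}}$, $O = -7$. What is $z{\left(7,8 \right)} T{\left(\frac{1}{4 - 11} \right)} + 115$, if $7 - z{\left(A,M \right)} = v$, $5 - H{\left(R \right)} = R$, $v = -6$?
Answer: $\frac{103}{7} \approx 14.714$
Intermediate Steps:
$H{\left(R \right)} = 5 - R$
$z{\left(A,M \right)} = 13$ ($z{\left(A,M \right)} = 7 - -6 = 7 + 6 = 13$)
$T{\left(V \right)} = - \frac{77}{10} + \frac{V}{10}$ ($T{\left(V \right)} = -7 + \frac{\left(V - 7\right) \frac{1}{V - \left(-5 + V\right)}}{2} = -7 + \frac{\left(-7 + V\right) \frac{1}{5}}{2} = -7 + \frac{- \frac{7}{5} + \frac{V}{5}}{2} = -7 + \left(- \frac{7}{10} + \frac{V}{10}\right) = - \frac{77}{10} + \frac{V}{10}$)
$z{\left(7,8 \right)} T{\left(\frac{1}{4 - 11} \right)} + 115 = 13 \left(- \frac{77}{10} + \frac{1}{10 \left(4 - 11\right)}\right) + 115 = 13 \left(- \frac{77}{10} + \frac{1}{10 \left(-7\right)}\right) + 115 = 13 \left(- \frac{77}{10} + \frac{1}{10} \left(- \frac{1}{7}\right)\right) + 115 = 13 \left(- \frac{77}{10} - \frac{1}{70}\right) + 115 = 13 \left(- \frac{54}{7}\right) + 115 = - \frac{702}{7} + 115 = \frac{103}{7}$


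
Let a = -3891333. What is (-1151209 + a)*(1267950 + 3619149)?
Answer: -24643401965658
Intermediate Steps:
(-1151209 + a)*(1267950 + 3619149) = (-1151209 - 3891333)*(1267950 + 3619149) = -5042542*4887099 = -24643401965658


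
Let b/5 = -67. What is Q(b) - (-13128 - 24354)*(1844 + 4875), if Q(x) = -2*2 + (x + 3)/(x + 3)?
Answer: 251841555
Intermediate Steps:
b = -335 (b = 5*(-67) = -335)
Q(x) = -3 (Q(x) = -4 + (3 + x)/(3 + x) = -4 + 1 = -3)
Q(b) - (-13128 - 24354)*(1844 + 4875) = -3 - (-13128 - 24354)*(1844 + 4875) = -3 - (-37482)*6719 = -3 - 1*(-251841558) = -3 + 251841558 = 251841555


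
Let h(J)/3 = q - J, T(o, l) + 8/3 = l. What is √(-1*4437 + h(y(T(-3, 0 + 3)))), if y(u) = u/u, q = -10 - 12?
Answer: I*√4506 ≈ 67.127*I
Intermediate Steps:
q = -22
T(o, l) = -8/3 + l
y(u) = 1
h(J) = -66 - 3*J (h(J) = 3*(-22 - J) = -66 - 3*J)
√(-1*4437 + h(y(T(-3, 0 + 3)))) = √(-1*4437 + (-66 - 3*1)) = √(-4437 + (-66 - 3)) = √(-4437 - 69) = √(-4506) = I*√4506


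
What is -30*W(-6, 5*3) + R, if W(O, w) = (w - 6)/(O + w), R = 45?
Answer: 15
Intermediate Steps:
W(O, w) = (-6 + w)/(O + w)
-30*W(-6, 5*3) + R = -30*(-6 + 5*3)/(-6 + 5*3) + 45 = -30*(-6 + 15)/(-6 + 15) + 45 = -30*9/9 + 45 = -10*9/3 + 45 = -30*1 + 45 = -30 + 45 = 15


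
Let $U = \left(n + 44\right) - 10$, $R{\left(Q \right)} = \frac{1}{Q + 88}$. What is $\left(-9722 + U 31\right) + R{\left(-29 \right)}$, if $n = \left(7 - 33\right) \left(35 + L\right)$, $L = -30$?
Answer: $- \frac{749181}{59} \approx -12698.0$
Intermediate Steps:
$n = -130$ ($n = \left(7 - 33\right) \left(35 - 30\right) = \left(-26\right) 5 = -130$)
$R{\left(Q \right)} = \frac{1}{88 + Q}$
$U = -96$ ($U = \left(-130 + 44\right) - 10 = -86 - 10 = -96$)
$\left(-9722 + U 31\right) + R{\left(-29 \right)} = \left(-9722 - 2976\right) + \frac{1}{88 - 29} = \left(-9722 - 2976\right) + \frac{1}{59} = -12698 + \frac{1}{59} = - \frac{749181}{59}$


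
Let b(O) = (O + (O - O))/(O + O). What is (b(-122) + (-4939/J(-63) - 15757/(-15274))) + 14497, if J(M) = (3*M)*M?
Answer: 188338323037/12990537 ≈ 14498.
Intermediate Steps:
b(O) = ½ (b(O) = (O + 0)/((2*O)) = O*(1/(2*O)) = ½)
J(M) = 3*M²
(b(-122) + (-4939/J(-63) - 15757/(-15274))) + 14497 = (½ + (-4939/(3*(-63)²) - 15757/(-15274))) + 14497 = (½ + (-4939/(3*3969) - 15757*(-1/15274))) + 14497 = (½ + (-4939/11907 + 2251/2182)) + 14497 = (½ + 16025759/25981074) + 14497 = 14508148/12990537 + 14497 = 188338323037/12990537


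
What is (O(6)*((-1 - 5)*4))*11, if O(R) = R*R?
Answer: -9504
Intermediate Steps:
O(R) = R**2
(O(6)*((-1 - 5)*4))*11 = (6**2*((-1 - 5)*4))*11 = (36*(-6*4))*11 = (36*(-24))*11 = -864*11 = -9504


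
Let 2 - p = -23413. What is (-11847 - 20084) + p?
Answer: -8516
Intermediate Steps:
p = 23415 (p = 2 - 1*(-23413) = 2 + 23413 = 23415)
(-11847 - 20084) + p = (-11847 - 20084) + 23415 = -31931 + 23415 = -8516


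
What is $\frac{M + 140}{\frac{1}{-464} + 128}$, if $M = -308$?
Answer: $- \frac{25984}{19797} \approx -1.3125$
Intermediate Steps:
$\frac{M + 140}{\frac{1}{-464} + 128} = \frac{-308 + 140}{\frac{1}{-464} + 128} = - \frac{168}{- \frac{1}{464} + 128} = - \frac{168}{\frac{59391}{464}} = \left(-168\right) \frac{464}{59391} = - \frac{25984}{19797}$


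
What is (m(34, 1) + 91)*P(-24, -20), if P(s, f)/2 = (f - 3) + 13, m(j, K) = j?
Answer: -2500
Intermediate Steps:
P(s, f) = 20 + 2*f (P(s, f) = 2*((f - 3) + 13) = 2*((-3 + f) + 13) = 2*(10 + f) = 20 + 2*f)
(m(34, 1) + 91)*P(-24, -20) = (34 + 91)*(20 + 2*(-20)) = 125*(20 - 40) = 125*(-20) = -2500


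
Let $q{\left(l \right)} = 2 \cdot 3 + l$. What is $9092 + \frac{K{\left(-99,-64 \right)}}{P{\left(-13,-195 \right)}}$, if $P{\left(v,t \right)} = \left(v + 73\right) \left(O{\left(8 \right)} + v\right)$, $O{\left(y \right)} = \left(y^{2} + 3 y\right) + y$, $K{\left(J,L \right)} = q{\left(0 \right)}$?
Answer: $\frac{7546361}{830} \approx 9092.0$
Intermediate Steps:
$q{\left(l \right)} = 6 + l$
$K{\left(J,L \right)} = 6$ ($K{\left(J,L \right)} = 6 + 0 = 6$)
$O{\left(y \right)} = y^{2} + 4 y$
$P{\left(v,t \right)} = \left(73 + v\right) \left(96 + v\right)$ ($P{\left(v,t \right)} = \left(v + 73\right) \left(8 \left(4 + 8\right) + v\right) = \left(73 + v\right) \left(8 \cdot 12 + v\right) = \left(73 + v\right) \left(96 + v\right)$)
$9092 + \frac{K{\left(-99,-64 \right)}}{P{\left(-13,-195 \right)}} = 9092 + \frac{6}{7008 + \left(-13\right)^{2} + 169 \left(-13\right)} = 9092 + \frac{6}{7008 + 169 - 2197} = 9092 + \frac{6}{4980} = 9092 + 6 \cdot \frac{1}{4980} = 9092 + \frac{1}{830} = \frac{7546361}{830}$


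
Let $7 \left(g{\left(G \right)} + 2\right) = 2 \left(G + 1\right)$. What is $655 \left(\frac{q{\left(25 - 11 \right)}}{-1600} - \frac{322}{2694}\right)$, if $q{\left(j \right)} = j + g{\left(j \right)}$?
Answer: $- \frac{128167649}{1508640} \approx -84.956$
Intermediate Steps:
$g{\left(G \right)} = - \frac{12}{7} + \frac{2 G}{7}$ ($g{\left(G \right)} = -2 + \frac{2 \left(G + 1\right)}{7} = -2 + \frac{2 \left(1 + G\right)}{7} = -2 + \frac{2 + 2 G}{7} = -2 + \left(\frac{2}{7} + \frac{2 G}{7}\right) = - \frac{12}{7} + \frac{2 G}{7}$)
$q{\left(j \right)} = - \frac{12}{7} + \frac{9 j}{7}$ ($q{\left(j \right)} = j + \left(- \frac{12}{7} + \frac{2 j}{7}\right) = - \frac{12}{7} + \frac{9 j}{7}$)
$655 \left(\frac{q{\left(25 - 11 \right)}}{-1600} - \frac{322}{2694}\right) = 655 \left(\frac{- \frac{12}{7} + \frac{9 \left(25 - 11\right)}{7}}{-1600} - \frac{322}{2694}\right) = 655 \left(\left(- \frac{12}{7} + \frac{9}{7} \cdot 14\right) \left(- \frac{1}{1600}\right) - \frac{161}{1347}\right) = 655 \left(\left(- \frac{12}{7} + 18\right) \left(- \frac{1}{1600}\right) - \frac{161}{1347}\right) = 655 \left(\frac{114}{7} \left(- \frac{1}{1600}\right) - \frac{161}{1347}\right) = 655 \left(- \frac{57}{5600} - \frac{161}{1347}\right) = 655 \left(- \frac{978379}{7543200}\right) = - \frac{128167649}{1508640}$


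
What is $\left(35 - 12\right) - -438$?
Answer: $461$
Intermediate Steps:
$\left(35 - 12\right) - -438 = 23 + 438 = 461$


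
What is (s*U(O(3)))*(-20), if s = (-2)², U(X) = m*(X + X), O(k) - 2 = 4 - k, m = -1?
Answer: 480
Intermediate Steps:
O(k) = 6 - k (O(k) = 2 + (4 - k) = 6 - k)
U(X) = -2*X (U(X) = -(X + X) = -2*X)
s = 4
(s*U(O(3)))*(-20) = (4*(-2*(6 - 1*3)))*(-20) = (4*(-2*(6 - 3)))*(-20) = (4*(-2*3))*(-20) = (4*(-6))*(-20) = -24*(-20) = 480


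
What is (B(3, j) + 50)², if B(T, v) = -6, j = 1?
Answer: 1936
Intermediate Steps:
(B(3, j) + 50)² = (-6 + 50)² = 44² = 1936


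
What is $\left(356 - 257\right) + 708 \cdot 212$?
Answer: $150195$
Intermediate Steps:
$\left(356 - 257\right) + 708 \cdot 212 = \left(356 - 257\right) + 150096 = 99 + 150096 = 150195$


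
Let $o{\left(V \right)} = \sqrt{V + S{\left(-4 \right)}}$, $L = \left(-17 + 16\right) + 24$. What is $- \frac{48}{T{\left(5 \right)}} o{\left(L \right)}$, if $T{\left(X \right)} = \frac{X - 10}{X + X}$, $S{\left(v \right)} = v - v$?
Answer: $96 \sqrt{23} \approx 460.4$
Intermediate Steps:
$S{\left(v \right)} = 0$
$T{\left(X \right)} = \frac{-10 + X}{2 X}$
$L = 23$ ($L = -1 + 24 = 23$)
$o{\left(V \right)} = \sqrt{V}$ ($o{\left(V \right)} = \sqrt{V + 0} = \sqrt{V}$)
$- \frac{48}{T{\left(5 \right)}} o{\left(L \right)} = - \frac{48}{\frac{1}{2} \cdot \frac{1}{5} \left(-10 + 5\right)} \sqrt{23} = - \frac{48}{\frac{1}{2} \cdot \frac{1}{5} \left(-5\right)} \sqrt{23} = - \frac{48}{- \frac{1}{2}} \sqrt{23} = \left(-48\right) \left(-2\right) \sqrt{23} = 96 \sqrt{23}$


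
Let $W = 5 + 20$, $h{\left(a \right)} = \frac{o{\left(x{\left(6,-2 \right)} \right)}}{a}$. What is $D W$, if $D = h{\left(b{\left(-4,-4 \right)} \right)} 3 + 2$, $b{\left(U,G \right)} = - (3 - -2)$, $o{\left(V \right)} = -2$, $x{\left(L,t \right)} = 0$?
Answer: $80$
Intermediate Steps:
$b{\left(U,G \right)} = -5$ ($b{\left(U,G \right)} = - (3 + 2) = \left(-1\right) 5 = -5$)
$h{\left(a \right)} = - \frac{2}{a}$
$D = \frac{16}{5}$ ($D = - \frac{2}{-5} \cdot 3 + 2 = \left(-2\right) \left(- \frac{1}{5}\right) 3 + 2 = \frac{2}{5} \cdot 3 + 2 = \frac{6}{5} + 2 = \frac{16}{5} \approx 3.2$)
$W = 25$
$D W = \frac{16}{5} \cdot 25 = 80$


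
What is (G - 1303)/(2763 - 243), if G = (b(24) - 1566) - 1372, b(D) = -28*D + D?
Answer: -4889/2520 ≈ -1.9401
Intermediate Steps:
b(D) = -27*D
G = -3586 (G = (-27*24 - 1566) - 1372 = (-648 - 1566) - 1372 = -2214 - 1372 = -3586)
(G - 1303)/(2763 - 243) = (-3586 - 1303)/(2763 - 243) = -4889/2520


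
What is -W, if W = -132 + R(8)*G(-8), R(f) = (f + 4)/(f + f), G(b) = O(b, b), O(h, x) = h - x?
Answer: 132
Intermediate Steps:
G(b) = 0 (G(b) = b - b = 0)
R(f) = (4 + f)/(2*f) (R(f) = (4 + f)/((2*f)) = (4 + f)*(1/(2*f)) = (4 + f)/(2*f))
W = -132 (W = -132 + ((½)*(4 + 8)/8)*0 = -132 + ((½)*(⅛)*12)*0 = -132 + (¾)*0 = -132 + 0 = -132)
-W = -1*(-132) = 132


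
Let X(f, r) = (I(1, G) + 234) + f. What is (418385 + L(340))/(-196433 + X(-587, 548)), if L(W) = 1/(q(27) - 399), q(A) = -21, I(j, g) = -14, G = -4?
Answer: -175721699/82656000 ≈ -2.1259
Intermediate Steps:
X(f, r) = 220 + f (X(f, r) = (-14 + 234) + f = 220 + f)
L(W) = -1/420 (L(W) = 1/(-21 - 399) = 1/(-420) = -1/420)
(418385 + L(340))/(-196433 + X(-587, 548)) = (418385 - 1/420)/(-196433 + (220 - 587)) = 175721699/(420*(-196433 - 367)) = (175721699/420)/(-196800) = (175721699/420)*(-1/196800) = -175721699/82656000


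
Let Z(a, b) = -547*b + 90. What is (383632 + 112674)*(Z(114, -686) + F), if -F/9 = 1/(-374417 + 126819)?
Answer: 23061218743399385/123799 ≈ 1.8628e+11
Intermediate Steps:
Z(a, b) = 90 - 547*b
F = 9/247598 (F = -9/(-374417 + 126819) = -9/(-247598) = -9*(-1/247598) = 9/247598 ≈ 3.6349e-5)
(383632 + 112674)*(Z(114, -686) + F) = (383632 + 112674)*((90 - 547*(-686)) + 9/247598) = 496306*((90 + 375242) + 9/247598) = 496306*(375332 + 9/247598) = 496306*(92931452545/247598) = 23061218743399385/123799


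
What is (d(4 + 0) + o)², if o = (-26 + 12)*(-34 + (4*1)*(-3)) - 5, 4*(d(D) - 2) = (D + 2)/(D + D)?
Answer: 105247081/256 ≈ 4.1112e+5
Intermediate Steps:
d(D) = 2 + (2 + D)/(8*D) (d(D) = 2 + ((D + 2)/(D + D))/4 = 2 + ((2 + D)/((2*D)))/4 = 2 + ((2 + D)*(1/(2*D)))/4 = 2 + ((2 + D)/(2*D))/4 = 2 + (2 + D)/(8*D))
o = 639 (o = -14*(-34 + 4*(-3)) - 5 = -14*(-34 - 12) - 5 = -14*(-46) - 5 = 644 - 5 = 639)
(d(4 + 0) + o)² = ((2 + 17*(4 + 0))/(8*(4 + 0)) + 639)² = ((⅛)*(2 + 17*4)/4 + 639)² = ((⅛)*(¼)*(2 + 68) + 639)² = ((⅛)*(¼)*70 + 639)² = (35/16 + 639)² = (10259/16)² = 105247081/256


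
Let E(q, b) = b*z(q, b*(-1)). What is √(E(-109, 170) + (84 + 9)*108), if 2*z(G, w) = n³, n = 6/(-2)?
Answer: 3*√861 ≈ 88.028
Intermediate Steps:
n = -3 (n = 6*(-½) = -3)
z(G, w) = -27/2 (z(G, w) = (½)*(-3)³ = (½)*(-27) = -27/2)
E(q, b) = -27*b/2 (E(q, b) = b*(-27/2) = -27*b/2)
√(E(-109, 170) + (84 + 9)*108) = √(-27/2*170 + (84 + 9)*108) = √(-2295 + 93*108) = √(-2295 + 10044) = √7749 = 3*√861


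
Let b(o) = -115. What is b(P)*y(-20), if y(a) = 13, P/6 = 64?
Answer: -1495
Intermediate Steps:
P = 384 (P = 6*64 = 384)
b(P)*y(-20) = -115*13 = -1495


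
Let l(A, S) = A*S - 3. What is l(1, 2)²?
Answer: 1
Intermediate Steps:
l(A, S) = -3 + A*S
l(1, 2)² = (-3 + 1*2)² = (-3 + 2)² = (-1)² = 1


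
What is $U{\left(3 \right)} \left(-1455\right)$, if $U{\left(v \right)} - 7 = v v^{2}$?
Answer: $-49470$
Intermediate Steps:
$U{\left(v \right)} = 7 + v^{3}$ ($U{\left(v \right)} = 7 + v v^{2} = 7 + v^{3}$)
$U{\left(3 \right)} \left(-1455\right) = \left(7 + 3^{3}\right) \left(-1455\right) = \left(7 + 27\right) \left(-1455\right) = 34 \left(-1455\right) = -49470$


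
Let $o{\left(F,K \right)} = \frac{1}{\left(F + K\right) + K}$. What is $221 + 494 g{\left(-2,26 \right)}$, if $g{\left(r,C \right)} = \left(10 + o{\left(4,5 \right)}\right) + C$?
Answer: $\frac{126282}{7} \approx 18040.0$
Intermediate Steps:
$o{\left(F,K \right)} = \frac{1}{F + 2 K}$
$g{\left(r,C \right)} = \frac{141}{14} + C$ ($g{\left(r,C \right)} = \left(10 + \frac{1}{4 + 2 \cdot 5}\right) + C = \left(10 + \frac{1}{4 + 10}\right) + C = \left(10 + \frac{1}{14}\right) + C = \frac{141}{14} + C$)
$221 + 494 g{\left(-2,26 \right)} = 221 + 494 \left(\frac{141}{14} + 26\right) = 221 + 494 \cdot \frac{505}{14} = 221 + \frac{124735}{7} = \frac{126282}{7}$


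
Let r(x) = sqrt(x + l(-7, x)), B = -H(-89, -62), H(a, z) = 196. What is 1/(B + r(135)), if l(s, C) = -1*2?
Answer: -28/5469 - sqrt(133)/38283 ≈ -0.0054210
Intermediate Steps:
l(s, C) = -2
B = -196 (B = -1*196 = -196)
r(x) = sqrt(-2 + x) (r(x) = sqrt(x - 2) = sqrt(-2 + x))
1/(B + r(135)) = 1/(-196 + sqrt(-2 + 135)) = 1/(-196 + sqrt(133))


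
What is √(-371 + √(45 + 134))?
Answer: √(-371 + √179) ≈ 18.911*I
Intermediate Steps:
√(-371 + √(45 + 134)) = √(-371 + √179)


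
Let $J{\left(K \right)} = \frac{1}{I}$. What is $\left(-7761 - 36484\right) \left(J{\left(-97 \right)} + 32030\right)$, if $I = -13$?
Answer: $- \frac{18423131305}{13} \approx -1.4172 \cdot 10^{9}$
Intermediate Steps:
$J{\left(K \right)} = - \frac{1}{13}$ ($J{\left(K \right)} = \frac{1}{-13} = - \frac{1}{13}$)
$\left(-7761 - 36484\right) \left(J{\left(-97 \right)} + 32030\right) = \left(-7761 - 36484\right) \left(- \frac{1}{13} + 32030\right) = \left(-44245\right) \frac{416389}{13} = - \frac{18423131305}{13}$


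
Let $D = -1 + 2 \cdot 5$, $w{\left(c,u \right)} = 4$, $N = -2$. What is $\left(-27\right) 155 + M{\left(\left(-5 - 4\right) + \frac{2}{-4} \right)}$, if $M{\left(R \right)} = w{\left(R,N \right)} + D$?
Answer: $-4172$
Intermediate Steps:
$D = 9$ ($D = -1 + 10 = 9$)
$M{\left(R \right)} = 13$ ($M{\left(R \right)} = 4 + 9 = 13$)
$\left(-27\right) 155 + M{\left(\left(-5 - 4\right) + \frac{2}{-4} \right)} = \left(-27\right) 155 + 13 = -4185 + 13 = -4172$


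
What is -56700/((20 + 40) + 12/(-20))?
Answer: -10500/11 ≈ -954.54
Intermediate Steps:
-56700/((20 + 40) + 12/(-20)) = -56700/(60 + 12*(-1/20)) = -56700/(60 - ⅗) = -56700/297/5 = -56700*5/297 = -567*500/297 = -10500/11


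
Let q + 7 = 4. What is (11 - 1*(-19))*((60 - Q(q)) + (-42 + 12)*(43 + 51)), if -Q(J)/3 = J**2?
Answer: -81990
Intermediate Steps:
q = -3 (q = -7 + 4 = -3)
Q(J) = -3*J**2
(11 - 1*(-19))*((60 - Q(q)) + (-42 + 12)*(43 + 51)) = (11 - 1*(-19))*((60 - (-3)*(-3)**2) + (-42 + 12)*(43 + 51)) = (11 + 19)*((60 - (-3)*9) - 30*94) = 30*((60 - 1*(-27)) - 2820) = 30*((60 + 27) - 2820) = 30*(87 - 2820) = 30*(-2733) = -81990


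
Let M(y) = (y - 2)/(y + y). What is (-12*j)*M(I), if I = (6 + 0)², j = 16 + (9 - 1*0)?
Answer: -425/3 ≈ -141.67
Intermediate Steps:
j = 25 (j = 16 + (9 + 0) = 16 + 9 = 25)
I = 36 (I = 6² = 36)
M(y) = (-2 + y)/(2*y) (M(y) = (-2 + y)/((2*y)) = (-2 + y)*(1/(2*y)) = (-2 + y)/(2*y))
(-12*j)*M(I) = (-12*25)*((½)*(-2 + 36)/36) = -150*34/36 = -300*17/36 = -425/3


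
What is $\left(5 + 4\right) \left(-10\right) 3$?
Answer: $-270$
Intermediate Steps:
$\left(5 + 4\right) \left(-10\right) 3 = 9 \left(-10\right) 3 = \left(-90\right) 3 = -270$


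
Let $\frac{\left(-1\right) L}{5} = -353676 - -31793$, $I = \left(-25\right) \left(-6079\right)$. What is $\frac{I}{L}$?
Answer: $\frac{30395}{321883} \approx 0.094429$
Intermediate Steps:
$I = 151975$
$L = 1609415$ ($L = - 5 \left(-353676 - -31793\right) = - 5 \left(-353676 + 31793\right) = \left(-5\right) \left(-321883\right) = 1609415$)
$\frac{I}{L} = \frac{151975}{1609415} = 151975 \cdot \frac{1}{1609415} = \frac{30395}{321883}$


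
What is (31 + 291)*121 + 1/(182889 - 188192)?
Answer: 206615485/5303 ≈ 38962.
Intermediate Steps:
(31 + 291)*121 + 1/(182889 - 188192) = 322*121 + 1/(-5303) = 38962 - 1/5303 = 206615485/5303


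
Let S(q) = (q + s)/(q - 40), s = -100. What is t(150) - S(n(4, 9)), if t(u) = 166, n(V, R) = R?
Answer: 5055/31 ≈ 163.06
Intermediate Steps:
S(q) = (-100 + q)/(-40 + q) (S(q) = (q - 100)/(q - 40) = (-100 + q)/(-40 + q))
t(150) - S(n(4, 9)) = 166 - (-100 + 9)/(-40 + 9) = 166 - (-91)/(-31) = 166 - (-1)*(-91)/31 = 166 - 1*91/31 = 166 - 91/31 = 5055/31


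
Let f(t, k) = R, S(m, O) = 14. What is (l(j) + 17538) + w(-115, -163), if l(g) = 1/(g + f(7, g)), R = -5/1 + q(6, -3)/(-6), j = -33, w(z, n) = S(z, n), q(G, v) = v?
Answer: 1316398/75 ≈ 17552.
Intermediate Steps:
w(z, n) = 14
R = -9/2 (R = -5/1 - 3/(-6) = -5*1 - 3*(-⅙) = -5 + ½ = -9/2 ≈ -4.5000)
f(t, k) = -9/2
l(g) = 1/(-9/2 + g) (l(g) = 1/(g - 9/2) = 1/(-9/2 + g))
(l(j) + 17538) + w(-115, -163) = (2/(-9 + 2*(-33)) + 17538) + 14 = (2/(-9 - 66) + 17538) + 14 = (2/(-75) + 17538) + 14 = (2*(-1/75) + 17538) + 14 = (-2/75 + 17538) + 14 = 1315348/75 + 14 = 1316398/75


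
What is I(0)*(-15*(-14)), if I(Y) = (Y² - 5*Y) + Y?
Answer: 0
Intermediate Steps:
I(Y) = Y² - 4*Y
I(0)*(-15*(-14)) = (0*(-4 + 0))*(-15*(-14)) = (0*(-4))*210 = 0*210 = 0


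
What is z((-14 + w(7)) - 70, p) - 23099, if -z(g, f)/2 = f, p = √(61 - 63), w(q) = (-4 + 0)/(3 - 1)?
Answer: -23099 - 2*I*√2 ≈ -23099.0 - 2.8284*I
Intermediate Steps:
w(q) = -2 (w(q) = -4/2 = -4*½ = -2)
p = I*√2 (p = √(-2) = I*√2 ≈ 1.4142*I)
z(g, f) = -2*f
z((-14 + w(7)) - 70, p) - 23099 = -2*I*√2 - 23099 = -23099 - 2*I*√2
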